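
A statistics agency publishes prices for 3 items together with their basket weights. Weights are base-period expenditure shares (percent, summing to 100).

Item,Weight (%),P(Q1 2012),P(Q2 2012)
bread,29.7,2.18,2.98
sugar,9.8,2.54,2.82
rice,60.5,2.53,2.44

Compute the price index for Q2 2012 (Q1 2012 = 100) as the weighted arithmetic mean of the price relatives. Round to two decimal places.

bread: 29.7 × (2.98/2.18) = 29.7 × 1.366972 = 40.5991
sugar: 9.8 × (2.82/2.54) = 9.8 × 1.110236 = 10.8803
rice: 60.5 × (2.44/2.53) = 60.5 × 0.964427 = 58.3478
Index = Σ wᵢ·(p₁ᵢ/p₀ᵢ) = 40.5991 + 10.8803 + 58.3478 = 109.8272

109.83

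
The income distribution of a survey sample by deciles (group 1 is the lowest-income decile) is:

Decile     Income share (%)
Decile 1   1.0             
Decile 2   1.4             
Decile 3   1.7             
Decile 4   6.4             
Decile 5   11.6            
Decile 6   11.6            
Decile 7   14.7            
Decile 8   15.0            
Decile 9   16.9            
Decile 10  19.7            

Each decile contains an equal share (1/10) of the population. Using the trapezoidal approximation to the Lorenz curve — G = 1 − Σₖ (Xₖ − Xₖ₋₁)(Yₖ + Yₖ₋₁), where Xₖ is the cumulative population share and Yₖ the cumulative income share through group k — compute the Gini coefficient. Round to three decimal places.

0.368

Cumulative income shares Yₖ: 0.0100, 0.0240, 0.0410, 0.1050, 0.2210, 0.3370, 0.4840, 0.6340, 0.8030, 1.0000
Σ (Xₖ−Xₖ₋₁)(Yₖ+Yₖ₋₁) = (1/10)(0.0100+0.0000) + (1/10)(0.0240+0.0100) + (1/10)(0.0410+0.0240) + (1/10)(0.1050+0.0410) + (1/10)(0.2210+0.1050) + (1/10)(0.3370+0.2210) + (1/10)(0.4840+0.3370) + (1/10)(0.6340+0.4840) + (1/10)(0.8030+0.6340) + (1/10)(1.0000+0.8030)
  = 0.0010 + 0.0034 + 0.0065 + 0.0146 + 0.0326 + 0.0558 + 0.0821 + 0.1118 + 0.1437 + 0.1803 = 0.6318
G = 1 − 0.6318 = 0.3682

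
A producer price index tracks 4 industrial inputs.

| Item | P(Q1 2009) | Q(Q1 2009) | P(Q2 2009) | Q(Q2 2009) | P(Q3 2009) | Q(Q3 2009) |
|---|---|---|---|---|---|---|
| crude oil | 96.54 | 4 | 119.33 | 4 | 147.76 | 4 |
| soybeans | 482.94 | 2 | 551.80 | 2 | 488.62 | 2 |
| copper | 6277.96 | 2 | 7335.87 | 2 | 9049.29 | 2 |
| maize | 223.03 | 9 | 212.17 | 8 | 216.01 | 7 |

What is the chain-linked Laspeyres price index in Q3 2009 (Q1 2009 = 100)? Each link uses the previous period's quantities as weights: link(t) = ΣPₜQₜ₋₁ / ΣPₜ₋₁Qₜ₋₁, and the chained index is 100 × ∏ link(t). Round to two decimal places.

136.02

Link Q1 2009→Q2 2009:
ΣP(Q2 2009)Q(Q1 2009) = 119.33×4 + 551.80×2 + 7335.87×2 + 212.17×9 = 477.32 + 1103.6 + 14671.74 + 1909.53 = 18162.19
ΣP(Q1 2009)Q(Q1 2009) = 96.54×4 + 482.94×2 + 6277.96×2 + 223.03×9 = 386.16 + 965.88 + 12555.92 + 2007.27 = 15915.23
link = 18162.19/15915.23 = 1.141183
Link Q2 2009→Q3 2009:
ΣP(Q3 2009)Q(Q2 2009) = 147.76×4 + 488.62×2 + 9049.29×2 + 216.01×8 = 591.04 + 977.24 + 18098.58 + 1728.08 = 21394.94
ΣP(Q2 2009)Q(Q2 2009) = 119.33×4 + 551.80×2 + 7335.87×2 + 212.17×8 = 477.32 + 1103.6 + 14671.74 + 1697.36 = 17950.02
link = 21394.94/17950.02 = 1.191917
Chained index = 100 × 1.141183 × 1.191917 = 136.0196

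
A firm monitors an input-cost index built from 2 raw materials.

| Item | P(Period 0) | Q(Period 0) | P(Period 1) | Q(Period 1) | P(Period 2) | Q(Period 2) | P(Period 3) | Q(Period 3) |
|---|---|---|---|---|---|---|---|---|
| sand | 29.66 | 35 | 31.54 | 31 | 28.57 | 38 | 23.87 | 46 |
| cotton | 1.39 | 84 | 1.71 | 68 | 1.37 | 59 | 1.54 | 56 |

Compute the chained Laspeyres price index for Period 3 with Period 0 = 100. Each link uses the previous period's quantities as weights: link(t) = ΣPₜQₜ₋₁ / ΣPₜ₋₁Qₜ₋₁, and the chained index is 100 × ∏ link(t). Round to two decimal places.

Link Period 0→Period 1:
ΣP(Period 1)Q(Period 0) = 31.54×35 + 1.71×84 = 1103.9 + 143.64 = 1247.54
ΣP(Period 0)Q(Period 0) = 29.66×35 + 1.39×84 = 1038.1 + 116.76 = 1154.86
link = 1247.54/1154.86 = 1.080252
Link Period 1→Period 2:
ΣP(Period 2)Q(Period 1) = 28.57×31 + 1.37×68 = 885.67 + 93.16 = 978.83
ΣP(Period 1)Q(Period 1) = 31.54×31 + 1.71×68 = 977.74 + 116.28 = 1094.02
link = 978.83/1094.02 = 0.894709
Link Period 2→Period 3:
ΣP(Period 3)Q(Period 2) = 23.87×38 + 1.54×59 = 907.06 + 90.86 = 997.92
ΣP(Period 2)Q(Period 2) = 28.57×38 + 1.37×59 = 1085.66 + 80.83 = 1166.49
link = 997.92/1166.49 = 0.855490
Chained index = 100 × 1.080252 × 0.894709 × 0.855490 = 82.6841

82.68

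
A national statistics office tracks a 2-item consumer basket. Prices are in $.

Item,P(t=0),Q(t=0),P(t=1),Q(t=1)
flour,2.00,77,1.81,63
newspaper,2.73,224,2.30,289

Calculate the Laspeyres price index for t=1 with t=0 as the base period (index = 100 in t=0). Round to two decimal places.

85.51

Laspeyres price index uses base-period quantities as weights.
ΣP(t=1)·Q(t=0) = 1.81×77 + 2.30×224 = 139.37 + 515.2 = 654.57
ΣP(t=0)·Q(t=0) = 2.00×77 + 2.73×224 = 154 + 611.52 = 765.52
Index = 654.57 / 765.52 × 100 = 85.5066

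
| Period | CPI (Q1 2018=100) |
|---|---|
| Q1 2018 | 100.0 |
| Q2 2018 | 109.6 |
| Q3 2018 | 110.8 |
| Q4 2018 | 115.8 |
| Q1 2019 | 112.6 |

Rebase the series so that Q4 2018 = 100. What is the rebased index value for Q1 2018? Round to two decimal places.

Rebased(Q1 2018) = 100.0 / 115.8 × 100 = 86.3558

86.36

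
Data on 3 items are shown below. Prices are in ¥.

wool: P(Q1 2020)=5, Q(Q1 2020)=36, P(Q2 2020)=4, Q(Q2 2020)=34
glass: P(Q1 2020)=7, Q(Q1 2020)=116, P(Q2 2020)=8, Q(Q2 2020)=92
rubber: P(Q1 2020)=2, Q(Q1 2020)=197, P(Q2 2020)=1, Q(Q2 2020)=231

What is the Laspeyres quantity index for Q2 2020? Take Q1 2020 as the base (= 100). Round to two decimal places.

92.06

Laspeyres quantity index uses base-period prices as weights.
ΣP(Q1 2020)·Q(Q2 2020) = 5×34 + 7×92 + 2×231 = 170 + 644 + 462 = 1276
ΣP(Q1 2020)·Q(Q1 2020) = 5×36 + 7×116 + 2×197 = 180 + 812 + 394 = 1386
Index = 1276 / 1386 × 100 = 92.0635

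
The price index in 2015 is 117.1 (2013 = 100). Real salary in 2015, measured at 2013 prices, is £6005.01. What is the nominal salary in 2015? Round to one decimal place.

Nominal = Real × (Index/100) = 6005.01 × (117.1/100)
        = 6005.01 × 1.171 = 7031.8667

7031.9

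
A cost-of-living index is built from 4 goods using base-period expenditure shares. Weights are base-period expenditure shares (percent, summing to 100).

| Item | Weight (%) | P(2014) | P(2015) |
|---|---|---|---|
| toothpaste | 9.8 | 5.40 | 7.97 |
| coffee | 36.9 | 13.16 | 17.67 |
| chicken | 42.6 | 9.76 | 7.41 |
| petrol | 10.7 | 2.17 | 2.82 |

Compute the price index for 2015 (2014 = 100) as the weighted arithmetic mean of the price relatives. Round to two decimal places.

110.26

toothpaste: 9.8 × (7.97/5.40) = 9.8 × 1.475926 = 14.4641
coffee: 36.9 × (17.67/13.16) = 36.9 × 1.342705 = 49.5458
chicken: 42.6 × (7.41/9.76) = 42.6 × 0.759221 = 32.3428
petrol: 10.7 × (2.82/2.17) = 10.7 × 1.299539 = 13.9051
Index = Σ wᵢ·(p₁ᵢ/p₀ᵢ) = 14.4641 + 49.5458 + 32.3428 + 13.9051 = 110.2578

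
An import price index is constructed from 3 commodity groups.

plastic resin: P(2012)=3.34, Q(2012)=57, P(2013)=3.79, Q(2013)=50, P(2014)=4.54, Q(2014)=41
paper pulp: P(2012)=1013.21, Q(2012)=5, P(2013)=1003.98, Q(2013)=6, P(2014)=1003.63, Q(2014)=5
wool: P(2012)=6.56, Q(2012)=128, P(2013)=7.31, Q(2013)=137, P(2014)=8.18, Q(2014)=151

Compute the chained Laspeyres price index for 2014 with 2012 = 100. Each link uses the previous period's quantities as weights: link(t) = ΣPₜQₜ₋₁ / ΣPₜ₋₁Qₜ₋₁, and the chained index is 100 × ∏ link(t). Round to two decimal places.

103.41

Link 2012→2013:
ΣP(2013)Q(2012) = 3.79×57 + 1003.98×5 + 7.31×128 = 216.03 + 5019.9 + 935.68 = 6171.61
ΣP(2012)Q(2012) = 3.34×57 + 1013.21×5 + 6.56×128 = 190.38 + 5066.05 + 839.68 = 6096.11
link = 6171.61/6096.11 = 1.012385
Link 2013→2014:
ΣP(2014)Q(2013) = 4.54×50 + 1003.63×6 + 8.18×137 = 227 + 6021.78 + 1120.66 = 7369.44
ΣP(2013)Q(2013) = 3.79×50 + 1003.98×6 + 7.31×137 = 189.5 + 6023.88 + 1001.47 = 7214.85
link = 7369.44/7214.85 = 1.021427
Chained index = 100 × 1.012385 × 1.021427 = 103.4077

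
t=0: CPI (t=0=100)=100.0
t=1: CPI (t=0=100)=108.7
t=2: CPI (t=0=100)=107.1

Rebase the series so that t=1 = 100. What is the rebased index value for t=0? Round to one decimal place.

Rebased(t=0) = 100.0 / 108.7 × 100 = 91.9963

92.0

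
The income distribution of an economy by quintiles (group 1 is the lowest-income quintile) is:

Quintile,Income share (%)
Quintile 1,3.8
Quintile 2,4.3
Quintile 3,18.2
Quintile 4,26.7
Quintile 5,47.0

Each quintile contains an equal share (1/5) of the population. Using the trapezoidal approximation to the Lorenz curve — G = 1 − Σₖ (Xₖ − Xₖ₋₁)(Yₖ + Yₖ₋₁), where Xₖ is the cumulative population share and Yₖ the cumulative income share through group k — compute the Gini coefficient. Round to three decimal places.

0.435

Cumulative income shares Yₖ: 0.0380, 0.0810, 0.2630, 0.5300, 1.0000
Σ (Xₖ−Xₖ₋₁)(Yₖ+Yₖ₋₁) = (1/5)(0.0380+0.0000) + (1/5)(0.0810+0.0380) + (1/5)(0.2630+0.0810) + (1/5)(0.5300+0.2630) + (1/5)(1.0000+0.5300)
  = 0.0076 + 0.0238 + 0.0688 + 0.1586 + 0.3060 = 0.5648
G = 1 − 0.5648 = 0.4352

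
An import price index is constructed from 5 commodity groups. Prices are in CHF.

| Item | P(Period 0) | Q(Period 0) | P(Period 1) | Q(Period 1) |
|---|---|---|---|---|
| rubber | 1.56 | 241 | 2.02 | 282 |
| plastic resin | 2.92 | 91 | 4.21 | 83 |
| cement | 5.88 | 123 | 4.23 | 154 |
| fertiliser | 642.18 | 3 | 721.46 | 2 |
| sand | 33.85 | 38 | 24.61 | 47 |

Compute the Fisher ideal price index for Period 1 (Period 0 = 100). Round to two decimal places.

95.73

Laspeyres component (base-period weights):
ΣP(Period 1)Q(Period 0) = 2.02×241 + 4.21×91 + 4.23×123 + 721.46×3 + 24.61×38 = 486.82 + 383.11 + 520.29 + 2164.38 + 935.18 = 4489.78
ΣP(Period 0)Q(Period 0) = 1.56×241 + 2.92×91 + 5.88×123 + 642.18×3 + 33.85×38 = 375.96 + 265.72 + 723.24 + 1926.54 + 1286.3 = 4577.76
L = 4489.78 / 4577.76 × 100 = 98.0781
Paasche component (current-period weights):
ΣP(Period 1)Q(Period 1) = 2.02×282 + 4.21×83 + 4.23×154 + 721.46×2 + 24.61×47 = 569.64 + 349.43 + 651.42 + 1442.92 + 1156.67 = 4170.08
ΣP(Period 0)Q(Period 1) = 1.56×282 + 2.92×83 + 5.88×154 + 642.18×2 + 33.85×47 = 439.92 + 242.36 + 905.52 + 1284.36 + 1590.95 = 4463.11
P = 4170.08 / 4463.11 × 100 = 93.4344
Fisher = √(L × P) = √(98.0781 × 93.4344) = 95.7281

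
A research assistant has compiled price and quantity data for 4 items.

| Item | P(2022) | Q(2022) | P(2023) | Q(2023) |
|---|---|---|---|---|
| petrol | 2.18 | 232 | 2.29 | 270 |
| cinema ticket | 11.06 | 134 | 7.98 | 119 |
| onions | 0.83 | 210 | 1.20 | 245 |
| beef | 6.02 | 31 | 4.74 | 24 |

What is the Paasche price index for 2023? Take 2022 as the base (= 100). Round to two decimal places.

Paasche price index uses current-period quantities as weights.
ΣP(2023)·Q(2023) = 2.29×270 + 7.98×119 + 1.20×245 + 4.74×24 = 618.3 + 949.62 + 294 + 113.76 = 1975.68
ΣP(2022)·Q(2023) = 2.18×270 + 11.06×119 + 0.83×245 + 6.02×24 = 588.6 + 1316.14 + 203.35 + 144.48 = 2252.57
Index = 1975.68 / 2252.57 × 100 = 87.7078

87.71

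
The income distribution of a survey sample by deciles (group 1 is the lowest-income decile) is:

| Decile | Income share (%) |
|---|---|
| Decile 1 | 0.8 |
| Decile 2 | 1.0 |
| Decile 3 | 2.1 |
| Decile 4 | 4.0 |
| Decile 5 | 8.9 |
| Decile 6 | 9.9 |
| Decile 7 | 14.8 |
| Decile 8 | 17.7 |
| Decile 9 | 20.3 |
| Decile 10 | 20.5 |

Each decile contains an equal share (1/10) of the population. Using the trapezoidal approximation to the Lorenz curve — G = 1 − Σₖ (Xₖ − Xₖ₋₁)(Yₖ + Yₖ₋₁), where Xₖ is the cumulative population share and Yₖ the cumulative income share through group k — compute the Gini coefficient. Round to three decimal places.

Cumulative income shares Yₖ: 0.0080, 0.0180, 0.0390, 0.0790, 0.1680, 0.2670, 0.4150, 0.5920, 0.7950, 1.0000
Σ (Xₖ−Xₖ₋₁)(Yₖ+Yₖ₋₁) = (1/10)(0.0080+0.0000) + (1/10)(0.0180+0.0080) + (1/10)(0.0390+0.0180) + (1/10)(0.0790+0.0390) + (1/10)(0.1680+0.0790) + (1/10)(0.2670+0.1680) + (1/10)(0.4150+0.2670) + (1/10)(0.5920+0.4150) + (1/10)(0.7950+0.5920) + (1/10)(1.0000+0.7950)
  = 0.0008 + 0.0026 + 0.0057 + 0.0118 + 0.0247 + 0.0435 + 0.0682 + 0.1007 + 0.1387 + 0.1795 = 0.5762
G = 1 − 0.5762 = 0.4238

0.424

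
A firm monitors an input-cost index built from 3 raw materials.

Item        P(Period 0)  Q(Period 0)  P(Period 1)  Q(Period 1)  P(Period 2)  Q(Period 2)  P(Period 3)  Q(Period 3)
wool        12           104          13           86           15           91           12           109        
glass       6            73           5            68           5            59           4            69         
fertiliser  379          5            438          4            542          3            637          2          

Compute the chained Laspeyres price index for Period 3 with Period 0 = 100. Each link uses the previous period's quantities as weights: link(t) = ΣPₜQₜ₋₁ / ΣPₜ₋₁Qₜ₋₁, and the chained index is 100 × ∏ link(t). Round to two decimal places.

Link Period 0→Period 1:
ΣP(Period 1)Q(Period 0) = 13×104 + 5×73 + 438×5 = 1352 + 365 + 2190 = 3907
ΣP(Period 0)Q(Period 0) = 12×104 + 6×73 + 379×5 = 1248 + 438 + 1895 = 3581
link = 3907/3581 = 1.091036
Link Period 1→Period 2:
ΣP(Period 2)Q(Period 1) = 15×86 + 5×68 + 542×4 = 1290 + 340 + 2168 = 3798
ΣP(Period 1)Q(Period 1) = 13×86 + 5×68 + 438×4 = 1118 + 340 + 1752 = 3210
link = 3798/3210 = 1.183178
Link Period 2→Period 3:
ΣP(Period 3)Q(Period 2) = 12×91 + 4×59 + 637×3 = 1092 + 236 + 1911 = 3239
ΣP(Period 2)Q(Period 2) = 15×91 + 5×59 + 542×3 = 1365 + 295 + 1626 = 3286
link = 3239/3286 = 0.985697
Chained index = 100 × 1.091036 × 1.183178 × 0.985697 = 127.2426

127.24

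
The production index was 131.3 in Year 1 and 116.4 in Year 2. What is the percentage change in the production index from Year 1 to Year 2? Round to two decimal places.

-11.35%

Change = (116.4 − 131.3) / 131.3 × 100
       = -14.9 / 131.3 × 100 = -11.3481%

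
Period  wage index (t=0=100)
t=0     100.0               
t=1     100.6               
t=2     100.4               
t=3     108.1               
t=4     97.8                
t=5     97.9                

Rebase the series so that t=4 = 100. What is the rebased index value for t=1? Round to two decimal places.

Rebased(t=1) = 100.6 / 97.8 × 100 = 102.8630

102.86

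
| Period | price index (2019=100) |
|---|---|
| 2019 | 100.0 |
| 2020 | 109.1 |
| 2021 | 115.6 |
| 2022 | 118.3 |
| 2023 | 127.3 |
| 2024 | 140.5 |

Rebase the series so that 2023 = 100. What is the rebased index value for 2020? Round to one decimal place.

Rebased(2020) = 109.1 / 127.3 × 100 = 85.7031

85.7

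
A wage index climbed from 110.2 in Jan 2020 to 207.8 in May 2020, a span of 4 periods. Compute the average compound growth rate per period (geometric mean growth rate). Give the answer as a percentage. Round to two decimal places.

17.18%

Growth factor = (207.8/110.2)^(1/4) = (1.885662)^(1/4) = 1.171834
Growth rate = 1.171834 − 1 = 0.171834 = 17.1834%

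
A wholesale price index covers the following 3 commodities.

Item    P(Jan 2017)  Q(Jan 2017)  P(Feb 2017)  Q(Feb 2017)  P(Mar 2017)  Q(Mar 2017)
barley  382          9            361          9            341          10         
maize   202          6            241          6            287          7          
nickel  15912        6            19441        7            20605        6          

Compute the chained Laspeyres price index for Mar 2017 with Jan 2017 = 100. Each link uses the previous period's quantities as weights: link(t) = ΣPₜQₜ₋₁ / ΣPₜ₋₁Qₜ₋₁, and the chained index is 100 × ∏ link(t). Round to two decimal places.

128.29

Link Jan 2017→Feb 2017:
ΣP(Feb 2017)Q(Jan 2017) = 361×9 + 241×6 + 19441×6 = 3249 + 1446 + 116646 = 121341
ΣP(Jan 2017)Q(Jan 2017) = 382×9 + 202×6 + 15912×6 = 3438 + 1212 + 95472 = 100122
link = 121341/100122 = 1.211931
Link Feb 2017→Mar 2017:
ΣP(Mar 2017)Q(Feb 2017) = 341×9 + 287×6 + 20605×7 = 3069 + 1722 + 144235 = 149026
ΣP(Feb 2017)Q(Feb 2017) = 361×9 + 241×6 + 19441×7 = 3249 + 1446 + 136087 = 140782
link = 149026/140782 = 1.058559
Chained index = 100 × 1.211931 × 1.058559 = 128.2900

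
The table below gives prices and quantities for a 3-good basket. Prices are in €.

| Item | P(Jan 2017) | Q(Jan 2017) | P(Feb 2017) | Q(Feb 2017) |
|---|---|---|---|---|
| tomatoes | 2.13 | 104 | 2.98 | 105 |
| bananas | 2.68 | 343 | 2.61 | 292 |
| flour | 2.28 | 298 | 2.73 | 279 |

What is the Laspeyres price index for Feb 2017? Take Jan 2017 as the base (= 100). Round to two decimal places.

110.90

Laspeyres price index uses base-period quantities as weights.
ΣP(Feb 2017)·Q(Jan 2017) = 2.98×104 + 2.61×343 + 2.73×298 = 309.92 + 895.23 + 813.54 = 2018.69
ΣP(Jan 2017)·Q(Jan 2017) = 2.13×104 + 2.68×343 + 2.28×298 = 221.52 + 919.24 + 679.44 = 1820.2
Index = 2018.69 / 1820.2 × 100 = 110.9048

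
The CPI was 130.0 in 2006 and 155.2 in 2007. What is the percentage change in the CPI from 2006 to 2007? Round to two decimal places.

Change = (155.2 − 130.0) / 130.0 × 100
       = 25.2 / 130.0 × 100 = 19.3846%

19.38%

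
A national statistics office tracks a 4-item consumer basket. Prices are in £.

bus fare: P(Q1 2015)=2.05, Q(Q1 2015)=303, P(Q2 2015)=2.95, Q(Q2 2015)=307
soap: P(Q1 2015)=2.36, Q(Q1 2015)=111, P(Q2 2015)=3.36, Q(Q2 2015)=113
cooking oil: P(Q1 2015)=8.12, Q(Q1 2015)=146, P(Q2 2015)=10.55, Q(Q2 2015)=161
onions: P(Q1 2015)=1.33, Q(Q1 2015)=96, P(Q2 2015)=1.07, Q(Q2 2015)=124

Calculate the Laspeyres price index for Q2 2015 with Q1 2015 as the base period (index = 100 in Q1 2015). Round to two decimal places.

132.49

Laspeyres price index uses base-period quantities as weights.
ΣP(Q2 2015)·Q(Q1 2015) = 2.95×303 + 3.36×111 + 10.55×146 + 1.07×96 = 893.85 + 372.96 + 1540.3 + 102.72 = 2909.83
ΣP(Q1 2015)·Q(Q1 2015) = 2.05×303 + 2.36×111 + 8.12×146 + 1.33×96 = 621.15 + 261.96 + 1185.52 + 127.68 = 2196.31
Index = 2909.83 / 2196.31 × 100 = 132.4872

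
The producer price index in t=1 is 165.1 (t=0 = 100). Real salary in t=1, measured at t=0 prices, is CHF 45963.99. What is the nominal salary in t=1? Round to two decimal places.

Nominal = Real × (Index/100) = 45963.99 × (165.1/100)
        = 45963.99 × 1.651 = 75886.5475

75886.55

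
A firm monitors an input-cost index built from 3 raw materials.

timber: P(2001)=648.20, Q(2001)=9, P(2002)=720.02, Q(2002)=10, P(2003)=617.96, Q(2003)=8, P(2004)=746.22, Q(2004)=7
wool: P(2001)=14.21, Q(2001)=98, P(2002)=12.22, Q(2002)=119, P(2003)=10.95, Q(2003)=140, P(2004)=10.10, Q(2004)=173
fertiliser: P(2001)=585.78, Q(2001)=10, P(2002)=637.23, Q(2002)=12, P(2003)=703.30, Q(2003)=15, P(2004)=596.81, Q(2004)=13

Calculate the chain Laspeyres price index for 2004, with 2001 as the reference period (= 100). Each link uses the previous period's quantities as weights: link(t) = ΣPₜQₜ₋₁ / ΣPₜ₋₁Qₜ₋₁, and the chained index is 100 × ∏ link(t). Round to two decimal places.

100.63

Link 2001→2002:
ΣP(2002)Q(2001) = 720.02×9 + 12.22×98 + 637.23×10 = 6480.18 + 1197.56 + 6372.3 = 14050.04
ΣP(2001)Q(2001) = 648.20×9 + 14.21×98 + 585.78×10 = 5833.8 + 1392.58 + 5857.8 = 13084.18
link = 14050.04/13084.18 = 1.073819
Link 2002→2003:
ΣP(2003)Q(2002) = 617.96×10 + 10.95×119 + 703.30×12 = 6179.6 + 1303.05 + 8439.6 = 15922.25
ΣP(2002)Q(2002) = 720.02×10 + 12.22×119 + 637.23×12 = 7200.2 + 1454.18 + 7646.76 = 16301.14
link = 15922.25/16301.14 = 0.976757
Link 2003→2004:
ΣP(2004)Q(2003) = 746.22×8 + 10.10×140 + 596.81×15 = 5969.76 + 1414 + 8952.15 = 16335.91
ΣP(2003)Q(2003) = 617.96×8 + 10.95×140 + 703.30×15 = 4943.68 + 1533 + 10549.5 = 17026.18
link = 16335.91/17026.18 = 0.959458
Chained index = 100 × 1.073819 × 0.976757 × 0.959458 = 100.6337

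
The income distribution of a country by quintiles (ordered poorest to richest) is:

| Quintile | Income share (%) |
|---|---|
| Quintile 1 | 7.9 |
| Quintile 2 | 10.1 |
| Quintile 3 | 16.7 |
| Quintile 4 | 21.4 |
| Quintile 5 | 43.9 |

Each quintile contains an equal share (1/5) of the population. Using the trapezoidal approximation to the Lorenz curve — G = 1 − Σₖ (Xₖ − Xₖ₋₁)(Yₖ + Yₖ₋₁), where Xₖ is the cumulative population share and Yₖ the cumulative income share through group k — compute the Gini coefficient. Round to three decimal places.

Cumulative income shares Yₖ: 0.0790, 0.1800, 0.3470, 0.5610, 1.0000
Σ (Xₖ−Xₖ₋₁)(Yₖ+Yₖ₋₁) = (1/5)(0.0790+0.0000) + (1/5)(0.1800+0.0790) + (1/5)(0.3470+0.1800) + (1/5)(0.5610+0.3470) + (1/5)(1.0000+0.5610)
  = 0.0158 + 0.0518 + 0.1054 + 0.1816 + 0.3122 = 0.6668
G = 1 − 0.6668 = 0.3332

0.333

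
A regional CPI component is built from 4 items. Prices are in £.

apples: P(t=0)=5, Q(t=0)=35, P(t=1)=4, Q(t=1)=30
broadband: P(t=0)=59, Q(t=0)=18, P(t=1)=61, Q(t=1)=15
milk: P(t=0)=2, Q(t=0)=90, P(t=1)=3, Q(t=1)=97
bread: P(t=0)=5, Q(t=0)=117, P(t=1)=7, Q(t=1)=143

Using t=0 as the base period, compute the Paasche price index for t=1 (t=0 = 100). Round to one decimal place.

119.7

Paasche price index uses current-period quantities as weights.
ΣP(t=1)·Q(t=1) = 4×30 + 61×15 + 3×97 + 7×143 = 120 + 915 + 291 + 1001 = 2327
ΣP(t=0)·Q(t=1) = 5×30 + 59×15 + 2×97 + 5×143 = 150 + 885 + 194 + 715 = 1944
Index = 2327 / 1944 × 100 = 119.7016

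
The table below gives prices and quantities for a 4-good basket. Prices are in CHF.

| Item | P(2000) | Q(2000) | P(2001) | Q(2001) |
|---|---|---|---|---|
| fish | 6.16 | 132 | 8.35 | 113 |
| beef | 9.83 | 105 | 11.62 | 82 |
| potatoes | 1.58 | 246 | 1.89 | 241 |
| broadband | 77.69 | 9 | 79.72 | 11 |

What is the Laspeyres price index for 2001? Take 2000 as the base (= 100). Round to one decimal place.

119.5

Laspeyres price index uses base-period quantities as weights.
ΣP(2001)·Q(2000) = 8.35×132 + 11.62×105 + 1.89×246 + 79.72×9 = 1102.2 + 1220.1 + 464.94 + 717.48 = 3504.72
ΣP(2000)·Q(2000) = 6.16×132 + 9.83×105 + 1.58×246 + 77.69×9 = 813.12 + 1032.15 + 388.68 + 699.21 = 2933.16
Index = 3504.72 / 2933.16 × 100 = 119.4862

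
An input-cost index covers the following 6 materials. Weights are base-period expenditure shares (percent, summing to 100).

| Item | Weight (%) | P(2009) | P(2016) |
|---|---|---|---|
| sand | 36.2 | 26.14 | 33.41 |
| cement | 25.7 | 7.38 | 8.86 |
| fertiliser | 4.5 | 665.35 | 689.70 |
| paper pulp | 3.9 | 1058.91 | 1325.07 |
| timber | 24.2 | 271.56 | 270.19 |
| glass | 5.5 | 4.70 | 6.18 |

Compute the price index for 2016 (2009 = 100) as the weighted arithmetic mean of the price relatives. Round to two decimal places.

sand: 36.2 × (33.41/26.14) = 36.2 × 1.278118 = 46.2679
cement: 25.7 × (8.86/7.38) = 25.7 × 1.200542 = 30.8539
fertiliser: 4.5 × (689.70/665.35) = 4.5 × 1.036597 = 4.6647
paper pulp: 3.9 × (1325.07/1058.91) = 3.9 × 1.251353 = 4.8803
timber: 24.2 × (270.19/271.56) = 24.2 × 0.994955 = 24.0779
glass: 5.5 × (6.18/4.70) = 5.5 × 1.314894 = 7.2319
Index = Σ wᵢ·(p₁ᵢ/p₀ᵢ) = 46.2679 + 30.8539 + 4.6647 + 4.8803 + 24.0779 + 7.2319 = 117.9766

117.98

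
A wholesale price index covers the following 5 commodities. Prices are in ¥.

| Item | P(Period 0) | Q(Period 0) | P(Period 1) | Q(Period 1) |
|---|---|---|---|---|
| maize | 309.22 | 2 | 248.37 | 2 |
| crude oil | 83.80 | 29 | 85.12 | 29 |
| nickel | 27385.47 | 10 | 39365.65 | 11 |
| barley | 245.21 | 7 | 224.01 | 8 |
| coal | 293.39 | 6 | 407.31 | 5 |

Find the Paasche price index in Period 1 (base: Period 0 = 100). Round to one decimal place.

Paasche price index uses current-period quantities as weights.
ΣP(Period 1)·Q(Period 1) = 248.37×2 + 85.12×29 + 39365.65×11 + 224.01×8 + 407.31×5 = 496.74 + 2468.48 + 433022.15 + 1792.08 + 2036.55 = 439816
ΣP(Period 0)·Q(Period 1) = 309.22×2 + 83.80×29 + 27385.47×11 + 245.21×8 + 293.39×5 = 618.44 + 2430.2 + 301240.17 + 1961.68 + 1466.95 = 307717.44
Index = 439816 / 307717.44 × 100 = 142.9285

142.9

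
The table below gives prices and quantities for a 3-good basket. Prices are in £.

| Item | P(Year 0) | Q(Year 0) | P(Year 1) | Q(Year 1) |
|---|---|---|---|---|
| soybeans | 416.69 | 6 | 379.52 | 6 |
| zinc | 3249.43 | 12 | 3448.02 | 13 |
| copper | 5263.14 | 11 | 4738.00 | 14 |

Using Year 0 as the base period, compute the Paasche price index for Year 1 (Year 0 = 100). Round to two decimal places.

95.78

Paasche price index uses current-period quantities as weights.
ΣP(Year 1)·Q(Year 1) = 379.52×6 + 3448.02×13 + 4738.00×14 = 2277.12 + 44824.26 + 66332 = 113433.38
ΣP(Year 0)·Q(Year 1) = 416.69×6 + 3249.43×13 + 5263.14×14 = 2500.14 + 42242.59 + 73683.96 = 118426.69
Index = 113433.38 / 118426.69 × 100 = 95.7836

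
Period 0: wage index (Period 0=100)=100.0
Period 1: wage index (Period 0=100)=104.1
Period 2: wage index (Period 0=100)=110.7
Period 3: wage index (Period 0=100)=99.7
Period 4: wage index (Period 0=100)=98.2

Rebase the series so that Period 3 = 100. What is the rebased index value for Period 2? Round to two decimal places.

111.03

Rebased(Period 2) = 110.7 / 99.7 × 100 = 111.0331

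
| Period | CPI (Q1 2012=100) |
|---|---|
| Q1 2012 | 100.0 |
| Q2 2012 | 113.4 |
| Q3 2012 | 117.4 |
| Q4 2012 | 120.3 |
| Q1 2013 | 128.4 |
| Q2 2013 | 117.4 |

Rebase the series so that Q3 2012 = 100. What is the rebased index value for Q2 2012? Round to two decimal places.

96.59

Rebased(Q2 2012) = 113.4 / 117.4 × 100 = 96.5928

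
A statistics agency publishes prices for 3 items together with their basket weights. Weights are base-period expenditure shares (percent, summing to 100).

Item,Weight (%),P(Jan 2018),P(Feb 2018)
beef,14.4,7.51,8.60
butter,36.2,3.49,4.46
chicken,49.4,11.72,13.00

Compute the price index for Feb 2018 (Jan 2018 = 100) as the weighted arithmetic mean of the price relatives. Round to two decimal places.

117.55

beef: 14.4 × (8.60/7.51) = 14.4 × 1.145140 = 16.4900
butter: 36.2 × (4.46/3.49) = 36.2 × 1.277937 = 46.2613
chicken: 49.4 × (13.00/11.72) = 49.4 × 1.109215 = 54.7952
Index = Σ wᵢ·(p₁ᵢ/p₀ᵢ) = 16.4900 + 46.2613 + 54.7952 = 117.5466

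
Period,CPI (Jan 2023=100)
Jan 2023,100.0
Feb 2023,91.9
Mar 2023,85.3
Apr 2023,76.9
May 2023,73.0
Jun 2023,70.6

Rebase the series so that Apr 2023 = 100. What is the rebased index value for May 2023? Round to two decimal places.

Rebased(May 2023) = 73.0 / 76.9 × 100 = 94.9285

94.93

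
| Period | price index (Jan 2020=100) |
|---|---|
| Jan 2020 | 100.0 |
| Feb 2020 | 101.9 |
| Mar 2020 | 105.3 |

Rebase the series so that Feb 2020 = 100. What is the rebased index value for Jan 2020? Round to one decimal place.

Rebased(Jan 2020) = 100.0 / 101.9 × 100 = 98.1354

98.1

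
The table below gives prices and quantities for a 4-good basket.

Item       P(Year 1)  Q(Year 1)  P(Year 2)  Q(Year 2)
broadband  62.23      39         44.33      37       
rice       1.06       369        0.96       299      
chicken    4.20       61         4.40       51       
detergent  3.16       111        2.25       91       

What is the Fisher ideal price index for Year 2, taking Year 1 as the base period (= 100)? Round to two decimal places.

Laspeyres component (base-period weights):
ΣP(Year 2)Q(Year 1) = 44.33×39 + 0.96×369 + 4.40×61 + 2.25×111 = 1728.87 + 354.24 + 268.4 + 249.75 = 2601.26
ΣP(Year 1)Q(Year 1) = 62.23×39 + 1.06×369 + 4.20×61 + 3.16×111 = 2426.97 + 391.14 + 256.2 + 350.76 = 3425.07
L = 2601.26 / 3425.07 × 100 = 75.9476
Paasche component (current-period weights):
ΣP(Year 2)Q(Year 2) = 44.33×37 + 0.96×299 + 4.40×51 + 2.25×91 = 1640.21 + 287.04 + 224.4 + 204.75 = 2356.4
ΣP(Year 1)Q(Year 2) = 62.23×37 + 1.06×299 + 4.20×51 + 3.16×91 = 2302.51 + 316.94 + 214.2 + 287.56 = 3121.21
P = 2356.4 / 3121.21 × 100 = 75.4964
Fisher = √(L × P) = √(75.9476 × 75.4964) = 75.7217

75.72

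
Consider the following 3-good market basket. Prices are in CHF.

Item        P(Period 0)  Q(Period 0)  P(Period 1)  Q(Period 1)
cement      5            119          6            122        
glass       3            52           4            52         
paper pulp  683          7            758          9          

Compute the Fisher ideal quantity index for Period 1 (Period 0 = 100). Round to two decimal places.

Laspeyres component (base-period weights):
ΣP(Period 0)Q(Period 1) = 5×122 + 3×52 + 683×9 = 610 + 156 + 6147 = 6913
ΣP(Period 0)Q(Period 0) = 5×119 + 3×52 + 683×7 = 595 + 156 + 4781 = 5532
L = 6913 / 5532 × 100 = 124.9638
Paasche component (current-period weights):
ΣP(Period 1)Q(Period 1) = 6×122 + 4×52 + 758×9 = 732 + 208 + 6822 = 7762
ΣP(Period 1)Q(Period 0) = 6×119 + 4×52 + 758×7 = 714 + 208 + 5306 = 6228
P = 7762 / 6228 × 100 = 124.6307
Fisher = √(L × P) = √(124.9638 × 124.6307) = 124.7972

124.80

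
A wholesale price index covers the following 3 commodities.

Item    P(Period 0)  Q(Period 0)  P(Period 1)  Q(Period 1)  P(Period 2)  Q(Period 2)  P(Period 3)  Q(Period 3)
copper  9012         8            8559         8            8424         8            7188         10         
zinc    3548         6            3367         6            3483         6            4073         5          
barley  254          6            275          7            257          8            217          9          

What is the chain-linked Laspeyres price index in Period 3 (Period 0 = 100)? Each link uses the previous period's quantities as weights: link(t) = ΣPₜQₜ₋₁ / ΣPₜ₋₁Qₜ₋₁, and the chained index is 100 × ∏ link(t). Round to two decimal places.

87.65

Link Period 0→Period 1:
ΣP(Period 1)Q(Period 0) = 8559×8 + 3367×6 + 275×6 = 68472 + 20202 + 1650 = 90324
ΣP(Period 0)Q(Period 0) = 9012×8 + 3548×6 + 254×6 = 72096 + 21288 + 1524 = 94908
link = 90324/94908 = 0.951701
Link Period 1→Period 2:
ΣP(Period 2)Q(Period 1) = 8424×8 + 3483×6 + 257×7 = 67392 + 20898 + 1799 = 90089
ΣP(Period 1)Q(Period 1) = 8559×8 + 3367×6 + 275×7 = 68472 + 20202 + 1925 = 90599
link = 90089/90599 = 0.994371
Link Period 2→Period 3:
ΣP(Period 3)Q(Period 2) = 7188×8 + 4073×6 + 217×8 = 57504 + 24438 + 1736 = 83678
ΣP(Period 2)Q(Period 2) = 8424×8 + 3483×6 + 257×8 = 67392 + 20898 + 2056 = 90346
link = 83678/90346 = 0.926195
Chained index = 100 × 0.951701 × 0.994371 × 0.926195 = 87.6498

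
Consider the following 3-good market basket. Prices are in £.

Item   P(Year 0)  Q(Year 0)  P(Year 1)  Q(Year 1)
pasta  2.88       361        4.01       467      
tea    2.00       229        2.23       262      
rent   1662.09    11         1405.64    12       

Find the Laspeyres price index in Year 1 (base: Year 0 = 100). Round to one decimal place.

88.1

Laspeyres price index uses base-period quantities as weights.
ΣP(Year 1)·Q(Year 0) = 4.01×361 + 2.23×229 + 1405.64×11 = 1447.61 + 510.67 + 15462.04 = 17420.32
ΣP(Year 0)·Q(Year 0) = 2.88×361 + 2.00×229 + 1662.09×11 = 1039.68 + 458 + 18282.99 = 19780.67
Index = 17420.32 / 19780.67 × 100 = 88.0674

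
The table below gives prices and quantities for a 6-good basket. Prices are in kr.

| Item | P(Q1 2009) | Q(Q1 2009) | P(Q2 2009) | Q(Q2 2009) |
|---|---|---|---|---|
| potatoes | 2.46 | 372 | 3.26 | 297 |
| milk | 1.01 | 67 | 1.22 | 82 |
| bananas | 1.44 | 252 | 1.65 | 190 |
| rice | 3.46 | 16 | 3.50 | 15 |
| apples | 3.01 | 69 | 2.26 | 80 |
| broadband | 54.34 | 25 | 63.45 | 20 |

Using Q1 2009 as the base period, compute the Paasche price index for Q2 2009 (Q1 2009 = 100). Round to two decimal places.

116.93

Paasche price index uses current-period quantities as weights.
ΣP(Q2 2009)·Q(Q2 2009) = 3.26×297 + 1.22×82 + 1.65×190 + 3.50×15 + 2.26×80 + 63.45×20 = 968.22 + 100.04 + 313.5 + 52.5 + 180.8 + 1269 = 2884.06
ΣP(Q1 2009)·Q(Q2 2009) = 2.46×297 + 1.01×82 + 1.44×190 + 3.46×15 + 3.01×80 + 54.34×20 = 730.62 + 82.82 + 273.6 + 51.9 + 240.8 + 1086.8 = 2466.54
Index = 2884.06 / 2466.54 × 100 = 116.9274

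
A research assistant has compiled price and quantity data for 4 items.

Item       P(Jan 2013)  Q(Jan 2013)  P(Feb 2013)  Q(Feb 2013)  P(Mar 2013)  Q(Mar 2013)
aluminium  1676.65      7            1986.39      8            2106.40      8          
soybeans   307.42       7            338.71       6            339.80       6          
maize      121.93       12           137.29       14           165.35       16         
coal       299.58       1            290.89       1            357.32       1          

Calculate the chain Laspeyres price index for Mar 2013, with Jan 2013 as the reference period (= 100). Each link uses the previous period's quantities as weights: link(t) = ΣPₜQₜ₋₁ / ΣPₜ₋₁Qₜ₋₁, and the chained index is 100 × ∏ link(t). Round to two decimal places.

124.62

Link Jan 2013→Feb 2013:
ΣP(Feb 2013)Q(Jan 2013) = 1986.39×7 + 338.71×7 + 137.29×12 + 290.89×1 = 13904.73 + 2370.97 + 1647.48 + 290.89 = 18214.07
ΣP(Jan 2013)Q(Jan 2013) = 1676.65×7 + 307.42×7 + 121.93×12 + 299.58×1 = 11736.55 + 2151.94 + 1463.16 + 299.58 = 15651.23
link = 18214.07/15651.23 = 1.163747
Link Feb 2013→Mar 2013:
ΣP(Mar 2013)Q(Feb 2013) = 2106.40×8 + 339.80×6 + 165.35×14 + 357.32×1 = 16851.2 + 2038.8 + 2314.9 + 357.32 = 21562.22
ΣP(Feb 2013)Q(Feb 2013) = 1986.39×8 + 338.71×6 + 137.29×14 + 290.89×1 = 15891.12 + 2032.26 + 1922.06 + 290.89 = 20136.33
link = 21562.22/20136.33 = 1.070812
Chained index = 100 × 1.163747 × 1.070812 = 124.6154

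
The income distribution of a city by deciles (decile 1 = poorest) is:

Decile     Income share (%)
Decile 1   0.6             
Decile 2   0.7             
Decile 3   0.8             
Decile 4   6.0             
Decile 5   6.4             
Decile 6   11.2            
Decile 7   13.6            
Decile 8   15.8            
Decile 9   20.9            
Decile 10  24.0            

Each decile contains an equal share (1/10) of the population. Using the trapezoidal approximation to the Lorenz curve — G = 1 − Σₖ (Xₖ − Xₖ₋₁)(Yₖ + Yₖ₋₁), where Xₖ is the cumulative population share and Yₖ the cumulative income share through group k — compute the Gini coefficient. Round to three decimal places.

Cumulative income shares Yₖ: 0.0060, 0.0130, 0.0210, 0.0810, 0.1450, 0.2570, 0.3930, 0.5510, 0.7600, 1.0000
Σ (Xₖ−Xₖ₋₁)(Yₖ+Yₖ₋₁) = (1/10)(0.0060+0.0000) + (1/10)(0.0130+0.0060) + (1/10)(0.0210+0.0130) + (1/10)(0.0810+0.0210) + (1/10)(0.1450+0.0810) + (1/10)(0.2570+0.1450) + (1/10)(0.3930+0.2570) + (1/10)(0.5510+0.3930) + (1/10)(0.7600+0.5510) + (1/10)(1.0000+0.7600)
  = 0.0006 + 0.0019 + 0.0034 + 0.0102 + 0.0226 + 0.0402 + 0.0650 + 0.0944 + 0.1311 + 0.1760 = 0.5454
G = 1 − 0.5454 = 0.4546

0.455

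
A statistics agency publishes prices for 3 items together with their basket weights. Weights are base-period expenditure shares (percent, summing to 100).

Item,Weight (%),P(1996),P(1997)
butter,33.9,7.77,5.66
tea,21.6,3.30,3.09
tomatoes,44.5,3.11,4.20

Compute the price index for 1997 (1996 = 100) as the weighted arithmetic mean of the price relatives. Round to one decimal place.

butter: 33.9 × (5.66/7.77) = 33.9 × 0.728443 = 24.6942
tea: 21.6 × (3.09/3.30) = 21.6 × 0.936364 = 20.2255
tomatoes: 44.5 × (4.20/3.11) = 44.5 × 1.350482 = 60.0965
Index = Σ wᵢ·(p₁ᵢ/p₀ᵢ) = 24.6942 + 20.2255 + 60.0965 = 105.0161

105.0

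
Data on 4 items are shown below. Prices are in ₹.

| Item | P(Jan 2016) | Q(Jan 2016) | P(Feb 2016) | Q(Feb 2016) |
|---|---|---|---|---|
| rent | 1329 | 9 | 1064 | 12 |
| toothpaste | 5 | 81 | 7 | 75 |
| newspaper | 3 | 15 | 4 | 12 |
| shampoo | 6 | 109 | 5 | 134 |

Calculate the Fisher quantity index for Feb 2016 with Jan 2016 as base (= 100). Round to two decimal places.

130.86

Laspeyres component (base-period weights):
ΣP(Jan 2016)Q(Feb 2016) = 1329×12 + 5×75 + 3×12 + 6×134 = 15948 + 375 + 36 + 804 = 17163
ΣP(Jan 2016)Q(Jan 2016) = 1329×9 + 5×81 + 3×15 + 6×109 = 11961 + 405 + 45 + 654 = 13065
L = 17163 / 13065 × 100 = 131.3662
Paasche component (current-period weights):
ΣP(Feb 2016)Q(Feb 2016) = 1064×12 + 7×75 + 4×12 + 5×134 = 12768 + 525 + 48 + 670 = 14011
ΣP(Feb 2016)Q(Jan 2016) = 1064×9 + 7×81 + 4×15 + 5×109 = 9576 + 567 + 60 + 545 = 10748
P = 14011 / 10748 × 100 = 130.3591
Fisher = √(L × P) = √(131.3662 × 130.3591) = 130.8617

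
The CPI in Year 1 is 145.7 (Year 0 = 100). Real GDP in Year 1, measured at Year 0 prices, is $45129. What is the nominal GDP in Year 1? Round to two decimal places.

65752.95

Nominal = Real × (Index/100) = 45129 × (145.7/100)
        = 45129 × 1.457 = 65752.9530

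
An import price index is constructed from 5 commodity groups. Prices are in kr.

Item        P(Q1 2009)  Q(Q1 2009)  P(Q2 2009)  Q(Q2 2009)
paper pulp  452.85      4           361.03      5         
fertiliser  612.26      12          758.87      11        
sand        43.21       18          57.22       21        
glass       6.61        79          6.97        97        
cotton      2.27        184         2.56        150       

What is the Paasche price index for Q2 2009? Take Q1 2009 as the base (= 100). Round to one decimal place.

Paasche price index uses current-period quantities as weights.
ΣP(Q2 2009)·Q(Q2 2009) = 361.03×5 + 758.87×11 + 57.22×21 + 6.97×97 + 2.56×150 = 1805.15 + 8347.57 + 1201.62 + 676.09 + 384 = 12414.43
ΣP(Q1 2009)·Q(Q2 2009) = 452.85×5 + 612.26×11 + 43.21×21 + 6.61×97 + 2.27×150 = 2264.25 + 6734.86 + 907.41 + 641.17 + 340.5 = 10888.19
Index = 12414.43 / 10888.19 × 100 = 114.0174

114.0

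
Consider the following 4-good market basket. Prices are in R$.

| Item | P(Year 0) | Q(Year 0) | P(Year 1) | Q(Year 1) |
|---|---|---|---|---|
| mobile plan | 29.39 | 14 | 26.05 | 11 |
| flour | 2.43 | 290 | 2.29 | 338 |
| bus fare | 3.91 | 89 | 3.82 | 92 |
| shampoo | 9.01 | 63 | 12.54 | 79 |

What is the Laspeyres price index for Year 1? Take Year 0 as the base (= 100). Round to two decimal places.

106.25

Laspeyres price index uses base-period quantities as weights.
ΣP(Year 1)·Q(Year 0) = 26.05×14 + 2.29×290 + 3.82×89 + 12.54×63 = 364.7 + 664.1 + 339.98 + 790.02 = 2158.8
ΣP(Year 0)·Q(Year 0) = 29.39×14 + 2.43×290 + 3.91×89 + 9.01×63 = 411.46 + 704.7 + 347.99 + 567.63 = 2031.78
Index = 2158.8 / 2031.78 × 100 = 106.2517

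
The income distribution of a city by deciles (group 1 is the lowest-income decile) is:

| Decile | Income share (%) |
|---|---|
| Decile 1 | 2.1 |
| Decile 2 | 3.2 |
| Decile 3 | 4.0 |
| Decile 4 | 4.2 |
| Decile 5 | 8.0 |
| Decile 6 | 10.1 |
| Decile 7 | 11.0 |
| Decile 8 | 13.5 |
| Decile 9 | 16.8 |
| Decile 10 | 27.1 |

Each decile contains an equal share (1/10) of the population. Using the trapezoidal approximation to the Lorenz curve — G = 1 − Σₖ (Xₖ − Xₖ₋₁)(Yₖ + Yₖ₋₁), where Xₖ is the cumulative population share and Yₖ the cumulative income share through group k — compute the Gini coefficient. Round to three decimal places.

0.390

Cumulative income shares Yₖ: 0.0210, 0.0530, 0.0930, 0.1350, 0.2150, 0.3160, 0.4260, 0.5610, 0.7290, 1.0000
Σ (Xₖ−Xₖ₋₁)(Yₖ+Yₖ₋₁) = (1/10)(0.0210+0.0000) + (1/10)(0.0530+0.0210) + (1/10)(0.0930+0.0530) + (1/10)(0.1350+0.0930) + (1/10)(0.2150+0.1350) + (1/10)(0.3160+0.2150) + (1/10)(0.4260+0.3160) + (1/10)(0.5610+0.4260) + (1/10)(0.7290+0.5610) + (1/10)(1.0000+0.7290)
  = 0.0021 + 0.0074 + 0.0146 + 0.0228 + 0.0350 + 0.0531 + 0.0742 + 0.0987 + 0.1290 + 0.1729 = 0.6098
G = 1 − 0.6098 = 0.3902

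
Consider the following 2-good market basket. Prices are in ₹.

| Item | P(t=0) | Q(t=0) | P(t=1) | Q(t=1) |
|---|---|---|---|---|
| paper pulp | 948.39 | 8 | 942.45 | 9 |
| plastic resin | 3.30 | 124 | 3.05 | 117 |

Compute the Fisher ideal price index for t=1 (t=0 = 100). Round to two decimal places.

99.05

Laspeyres component (base-period weights):
ΣP(t=1)Q(t=0) = 942.45×8 + 3.05×124 = 7539.6 + 378.2 = 7917.8
ΣP(t=0)Q(t=0) = 948.39×8 + 3.30×124 = 7587.12 + 409.2 = 7996.32
L = 7917.8 / 7996.32 × 100 = 99.0180
Paasche component (current-period weights):
ΣP(t=1)Q(t=1) = 942.45×9 + 3.05×117 = 8482.05 + 356.85 = 8838.9
ΣP(t=0)Q(t=1) = 948.39×9 + 3.30×117 = 8535.51 + 386.1 = 8921.61
P = 8838.9 / 8921.61 × 100 = 99.0729
Fisher = √(L × P) = √(99.0180 × 99.0729) = 99.0455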